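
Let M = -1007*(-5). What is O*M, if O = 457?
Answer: 2300995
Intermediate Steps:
M = 5035
O*M = 457*5035 = 2300995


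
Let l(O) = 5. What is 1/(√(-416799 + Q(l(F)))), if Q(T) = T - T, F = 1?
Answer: -I*√46311/138933 ≈ -0.0015489*I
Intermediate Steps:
Q(T) = 0
1/(√(-416799 + Q(l(F)))) = 1/(√(-416799 + 0)) = 1/(√(-416799)) = 1/(3*I*√46311) = -I*√46311/138933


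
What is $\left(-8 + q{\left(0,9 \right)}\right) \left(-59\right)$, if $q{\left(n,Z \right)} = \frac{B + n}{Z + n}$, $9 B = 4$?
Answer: $\frac{37996}{81} \approx 469.09$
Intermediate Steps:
$B = \frac{4}{9}$ ($B = \frac{1}{9} \cdot 4 = \frac{4}{9} \approx 0.44444$)
$q{\left(n,Z \right)} = \frac{\frac{4}{9} + n}{Z + n}$
$\left(-8 + q{\left(0,9 \right)}\right) \left(-59\right) = \left(-8 + \frac{\frac{4}{9} + 0}{9 + 0}\right) \left(-59\right) = \left(-8 + \frac{1}{9} \cdot \frac{4}{9}\right) \left(-59\right) = \left(-8 + \frac{4}{81}\right) \left(-59\right) = \left(- \frac{644}{81}\right) \left(-59\right) = \frac{37996}{81}$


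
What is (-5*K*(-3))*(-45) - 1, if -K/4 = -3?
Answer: -8101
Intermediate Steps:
K = 12 (K = -4*(-3) = 12)
(-5*K*(-3))*(-45) - 1 = (-5*12*(-3))*(-45) - 1 = -60*(-3)*(-45) - 1 = 180*(-45) - 1 = -8100 - 1 = -8101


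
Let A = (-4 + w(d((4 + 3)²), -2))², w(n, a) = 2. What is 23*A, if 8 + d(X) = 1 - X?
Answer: 92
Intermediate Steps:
d(X) = -7 - X (d(X) = -8 + (1 - X) = -7 - X)
A = 4 (A = (-4 + 2)² = (-2)² = 4)
23*A = 23*4 = 92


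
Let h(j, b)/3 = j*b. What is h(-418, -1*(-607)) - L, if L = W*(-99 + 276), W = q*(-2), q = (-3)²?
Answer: -757992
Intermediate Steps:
q = 9
h(j, b) = 3*b*j (h(j, b) = 3*(j*b) = 3*(b*j) = 3*b*j)
W = -18 (W = 9*(-2) = -18)
L = -3186 (L = -18*(-99 + 276) = -18*177 = -3186)
h(-418, -1*(-607)) - L = 3*(-1*(-607))*(-418) - 1*(-3186) = 3*607*(-418) + 3186 = -761178 + 3186 = -757992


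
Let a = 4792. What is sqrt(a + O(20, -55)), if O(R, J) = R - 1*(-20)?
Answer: 4*sqrt(302) ≈ 69.513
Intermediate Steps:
O(R, J) = 20 + R (O(R, J) = R + 20 = 20 + R)
sqrt(a + O(20, -55)) = sqrt(4792 + (20 + 20)) = sqrt(4792 + 40) = sqrt(4832) = 4*sqrt(302)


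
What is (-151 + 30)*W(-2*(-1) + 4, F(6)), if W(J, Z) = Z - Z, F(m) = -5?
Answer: 0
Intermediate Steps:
W(J, Z) = 0
(-151 + 30)*W(-2*(-1) + 4, F(6)) = (-151 + 30)*0 = -121*0 = 0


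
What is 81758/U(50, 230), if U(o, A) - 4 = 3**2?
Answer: 81758/13 ≈ 6289.1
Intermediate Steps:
U(o, A) = 13 (U(o, A) = 4 + 3**2 = 4 + 9 = 13)
81758/U(50, 230) = 81758/13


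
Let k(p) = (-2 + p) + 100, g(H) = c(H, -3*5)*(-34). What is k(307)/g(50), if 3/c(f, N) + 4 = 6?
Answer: -135/17 ≈ -7.9412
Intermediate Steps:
c(f, N) = 3/2 (c(f, N) = 3/(-4 + 6) = 3/2)
g(H) = -51 (g(H) = (3/2)*(-34) = -51)
k(p) = 98 + p
k(307)/g(50) = (98 + 307)/(-51) = 405*(-1/51) = -135/17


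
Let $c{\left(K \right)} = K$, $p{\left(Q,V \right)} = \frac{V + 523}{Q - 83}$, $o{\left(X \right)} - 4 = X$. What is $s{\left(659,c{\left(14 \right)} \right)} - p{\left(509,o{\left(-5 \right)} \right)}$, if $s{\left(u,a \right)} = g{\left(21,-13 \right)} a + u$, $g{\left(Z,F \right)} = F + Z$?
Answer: $\frac{54654}{71} \approx 769.77$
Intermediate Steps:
$o{\left(X \right)} = 4 + X$
$p{\left(Q,V \right)} = \frac{523 + V}{-83 + Q}$
$s{\left(u,a \right)} = u + 8 a$ ($s{\left(u,a \right)} = \left(-13 + 21\right) a + u = 8 a + u = u + 8 a$)
$s{\left(659,c{\left(14 \right)} \right)} - p{\left(509,o{\left(-5 \right)} \right)} = \left(659 + 8 \cdot 14\right) - \frac{523 + \left(4 - 5\right)}{-83 + 509} = \left(659 + 112\right) - \frac{523 - 1}{426} = 771 - \frac{1}{426} \cdot 522 = 771 - \frac{87}{71} = \frac{54654}{71}$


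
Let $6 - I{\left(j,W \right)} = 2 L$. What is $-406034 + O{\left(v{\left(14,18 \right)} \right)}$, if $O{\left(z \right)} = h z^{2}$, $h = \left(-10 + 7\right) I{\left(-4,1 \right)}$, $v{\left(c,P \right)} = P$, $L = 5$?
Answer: $-402146$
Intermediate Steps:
$I{\left(j,W \right)} = -4$ ($I{\left(j,W \right)} = 6 - 2 \cdot 5 = 6 - 10 = -4$)
$h = 12$ ($h = \left(-10 + 7\right) \left(-4\right) = \left(-3\right) \left(-4\right) = 12$)
$O{\left(z \right)} = 12 z^{2}$
$-406034 + O{\left(v{\left(14,18 \right)} \right)} = -406034 + 12 \cdot 18^{2} = -406034 + 12 \cdot 324 = -406034 + 3888 = -402146$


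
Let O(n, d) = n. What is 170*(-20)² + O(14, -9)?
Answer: 68014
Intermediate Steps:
170*(-20)² + O(14, -9) = 170*(-20)² + 14 = 170*400 + 14 = 68000 + 14 = 68014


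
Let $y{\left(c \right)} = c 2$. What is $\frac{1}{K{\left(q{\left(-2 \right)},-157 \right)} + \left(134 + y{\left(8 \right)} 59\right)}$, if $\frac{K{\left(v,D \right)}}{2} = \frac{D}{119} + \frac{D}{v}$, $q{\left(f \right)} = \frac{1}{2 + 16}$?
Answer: $- \frac{119}{544620} \approx -0.0002185$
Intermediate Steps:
$q{\left(f \right)} = \frac{1}{18}$
$y{\left(c \right)} = 2 c$
$K{\left(v,D \right)} = \frac{2 D}{119} + \frac{2 D}{v}$ ($K{\left(v,D \right)} = 2 \left(\frac{D}{119} + \frac{D}{v}\right) = \frac{2 D}{119} + \frac{2 D}{v}$)
$\frac{1}{K{\left(q{\left(-2 \right)},-157 \right)} + \left(134 + y{\left(8 \right)} 59\right)} = \frac{1}{\frac{2}{119} \left(-157\right) \frac{1}{\frac{1}{18}} \left(119 + \frac{1}{18}\right) + \left(134 + 2 \cdot 8 \cdot 59\right)} = \frac{1}{\frac{2}{119} \left(-157\right) 18 \cdot \frac{2143}{18} + \left(134 + 16 \cdot 59\right)} = \frac{1}{- \frac{672902}{119} + \left(134 + 944\right)} = \frac{1}{- \frac{672902}{119} + 1078} = \frac{1}{- \frac{544620}{119}} = - \frac{119}{544620}$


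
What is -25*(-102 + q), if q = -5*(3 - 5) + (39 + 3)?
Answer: 1250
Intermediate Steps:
q = 52 (q = -5*(-2) + 42 = 10 + 42 = 52)
-25*(-102 + q) = -25*(-102 + 52) = -25*(-50) = 1250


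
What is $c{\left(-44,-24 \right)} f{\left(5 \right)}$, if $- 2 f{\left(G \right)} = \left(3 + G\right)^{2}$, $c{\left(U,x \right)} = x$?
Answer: $768$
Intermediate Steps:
$f{\left(G \right)} = - \frac{\left(3 + G\right)^{2}}{2}$
$c{\left(-44,-24 \right)} f{\left(5 \right)} = - 24 \left(- \frac{\left(3 + 5\right)^{2}}{2}\right) = - 24 \left(- \frac{8^{2}}{2}\right) = - 24 \left(\left(- \frac{1}{2}\right) 64\right) = \left(-24\right) \left(-32\right) = 768$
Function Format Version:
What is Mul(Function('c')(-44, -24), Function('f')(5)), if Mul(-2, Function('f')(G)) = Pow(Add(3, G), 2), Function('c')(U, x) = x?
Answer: 768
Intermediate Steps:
Function('f')(G) = Mul(Rational(-1, 2), Pow(Add(3, G), 2))
Mul(Function('c')(-44, -24), Function('f')(5)) = Mul(-24, Mul(Rational(-1, 2), Pow(Add(3, 5), 2))) = Mul(-24, Mul(Rational(-1, 2), Pow(8, 2))) = Mul(-24, Mul(Rational(-1, 2), 64)) = Mul(-24, -32) = 768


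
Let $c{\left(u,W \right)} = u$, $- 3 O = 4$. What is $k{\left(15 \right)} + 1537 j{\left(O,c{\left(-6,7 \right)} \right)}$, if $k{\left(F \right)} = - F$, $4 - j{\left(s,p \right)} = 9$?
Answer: $-7700$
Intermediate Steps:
$O = - \frac{4}{3}$ ($O = \left(- \frac{1}{3}\right) 4 = - \frac{4}{3} \approx -1.3333$)
$j{\left(s,p \right)} = -5$ ($j{\left(s,p \right)} = 4 - 9 = -5$)
$k{\left(15 \right)} + 1537 j{\left(O,c{\left(-6,7 \right)} \right)} = \left(-1\right) 15 + 1537 \left(-5\right) = -15 - 7685 = -7700$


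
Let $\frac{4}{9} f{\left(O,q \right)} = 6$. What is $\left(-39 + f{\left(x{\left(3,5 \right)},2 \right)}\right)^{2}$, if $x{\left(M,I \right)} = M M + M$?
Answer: $\frac{2601}{4} \approx 650.25$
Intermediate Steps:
$x{\left(M,I \right)} = M + M^{2}$ ($x{\left(M,I \right)} = M^{2} + M = M + M^{2}$)
$f{\left(O,q \right)} = \frac{27}{2}$ ($f{\left(O,q \right)} = \frac{9}{4} \cdot 6 = \frac{27}{2}$)
$\left(-39 + f{\left(x{\left(3,5 \right)},2 \right)}\right)^{2} = \left(-39 + \frac{27}{2}\right)^{2} = \left(- \frac{51}{2}\right)^{2} = \frac{2601}{4}$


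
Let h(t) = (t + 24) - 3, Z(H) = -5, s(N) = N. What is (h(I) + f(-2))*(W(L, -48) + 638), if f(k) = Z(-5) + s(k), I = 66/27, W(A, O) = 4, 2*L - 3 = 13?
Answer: 31672/3 ≈ 10557.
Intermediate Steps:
L = 8 (L = 3/2 + (½)*13 = 3/2 + 13/2 = 8)
I = 22/9 (I = 66*(1/27) = 22/9 ≈ 2.4444)
h(t) = 21 + t (h(t) = (24 + t) - 3 = 21 + t)
f(k) = -5 + k
(h(I) + f(-2))*(W(L, -48) + 638) = ((21 + 22/9) + (-5 - 2))*(4 + 638) = (211/9 - 7)*642 = (148/9)*642 = 31672/3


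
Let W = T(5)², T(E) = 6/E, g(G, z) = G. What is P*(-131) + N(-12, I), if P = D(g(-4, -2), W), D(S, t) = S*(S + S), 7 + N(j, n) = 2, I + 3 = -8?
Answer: -4197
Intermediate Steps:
I = -11 (I = -3 - 8 = -11)
N(j, n) = -5 (N(j, n) = -7 + 2 = -5)
W = 36/25 (W = (6/5)² = 36/25 ≈ 1.4400)
D(S, t) = 2*S² (D(S, t) = S*(2*S) = 2*S²)
P = 32 (P = 2*(-4)² = 2*16 = 32)
P*(-131) + N(-12, I) = 32*(-131) - 5 = -4192 - 5 = -4197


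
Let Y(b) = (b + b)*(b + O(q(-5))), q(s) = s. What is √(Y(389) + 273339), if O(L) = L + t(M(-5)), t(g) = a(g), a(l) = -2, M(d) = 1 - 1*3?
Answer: √570535 ≈ 755.34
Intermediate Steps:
M(d) = -2 (M(d) = 1 - 3 = -2)
t(g) = -2
O(L) = -2 + L (O(L) = L - 2 = -2 + L)
Y(b) = 2*b*(-7 + b) (Y(b) = (b + b)*(b + (-2 - 5)) = (2*b)*(b - 7) = (2*b)*(-7 + b) = 2*b*(-7 + b))
√(Y(389) + 273339) = √(2*389*(-7 + 389) + 273339) = √(2*389*382 + 273339) = √(297196 + 273339) = √570535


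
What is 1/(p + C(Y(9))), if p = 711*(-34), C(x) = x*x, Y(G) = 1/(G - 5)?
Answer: -16/386783 ≈ -4.1367e-5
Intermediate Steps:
Y(G) = 1/(-5 + G)
C(x) = x²
p = -24174
1/(p + C(Y(9))) = 1/(-24174 + (1/(-5 + 9))²) = 1/(-24174 + (1/4)²) = 1/(-24174 + (¼)²) = 1/(-24174 + 1/16) = 1/(-386783/16) = -16/386783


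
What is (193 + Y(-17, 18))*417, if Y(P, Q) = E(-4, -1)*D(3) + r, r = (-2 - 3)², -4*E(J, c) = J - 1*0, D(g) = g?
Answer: 92157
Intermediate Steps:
E(J, c) = -J/4 (E(J, c) = -(J - 1*0)/4 = -(J + 0)/4 = -J/4)
r = 25 (r = (-5)² = 25)
Y(P, Q) = 28 (Y(P, Q) = -¼*(-4)*3 + 25 = 1*3 + 25 = 3 + 25 = 28)
(193 + Y(-17, 18))*417 = (193 + 28)*417 = 221*417 = 92157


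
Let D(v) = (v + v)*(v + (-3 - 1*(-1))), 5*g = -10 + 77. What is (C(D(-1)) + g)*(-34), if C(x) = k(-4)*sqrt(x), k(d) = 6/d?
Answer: -2278/5 + 51*sqrt(6) ≈ -330.68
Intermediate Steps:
g = 67/5 (g = (-10 + 77)/5 = (1/5)*67 = 67/5 ≈ 13.400)
D(v) = 2*v*(-2 + v) (D(v) = (2*v)*(v + (-3 + 1)) = (2*v)*(v - 2) = (2*v)*(-2 + v) = 2*v*(-2 + v))
C(x) = -3*sqrt(x)/2 (C(x) = (6/(-4))*sqrt(x) = (6*(-1/4))*sqrt(x) = -3*sqrt(x)/2)
(C(D(-1)) + g)*(-34) = (-3*sqrt(6)/2 + 67/5)*(-34) = (67/5 - 3*sqrt(6)/2)*(-34) = -2278/5 + 51*sqrt(6)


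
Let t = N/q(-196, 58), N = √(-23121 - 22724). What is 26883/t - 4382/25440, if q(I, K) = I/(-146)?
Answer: -2191/12720 - 2634534*I*√45845/3346685 ≈ -0.17225 - 168.55*I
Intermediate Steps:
q(I, K) = -I/146 (q(I, K) = I*(-1/146) = -I/146)
N = I*√45845 (N = √(-45845) = I*√45845 ≈ 214.11*I)
t = 73*I*√45845/98 (t = (I*√45845)/((-1/146*(-196))) = (I*√45845)/(98/73) = (I*√45845)*(73/98) = 73*I*√45845/98 ≈ 159.49*I)
26883/t - 4382/25440 = 26883/((73*I*√45845/98)) - 4382/25440 = 26883*(-98*I*√45845/3346685) - 4382*1/25440 = -2634534*I*√45845/3346685 - 2191/12720 = -2191/12720 - 2634534*I*√45845/3346685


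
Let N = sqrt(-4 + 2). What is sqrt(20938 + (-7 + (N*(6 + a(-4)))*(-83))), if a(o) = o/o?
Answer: sqrt(20931 - 581*I*sqrt(2)) ≈ 144.7 - 2.839*I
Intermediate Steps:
N = I*sqrt(2) (N = sqrt(-2) = I*sqrt(2) ≈ 1.4142*I)
a(o) = 1
sqrt(20938 + (-7 + (N*(6 + a(-4)))*(-83))) = sqrt(20938 + (-7 + ((I*sqrt(2))*(6 + 1))*(-83))) = sqrt(20938 + (-7 + ((I*sqrt(2))*7)*(-83))) = sqrt(20938 + (-7 + (7*I*sqrt(2))*(-83))) = sqrt(20938 + (-7 - 581*I*sqrt(2))) = sqrt(20931 - 581*I*sqrt(2))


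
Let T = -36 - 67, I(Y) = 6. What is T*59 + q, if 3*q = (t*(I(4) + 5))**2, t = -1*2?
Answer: -17747/3 ≈ -5915.7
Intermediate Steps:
t = -2
T = -103
q = 484/3 (q = (-2*(6 + 5))**2/3 = (-2*11)**2/3 = (1/3)*(-22)**2 = (1/3)*484 = 484/3 ≈ 161.33)
T*59 + q = -103*59 + 484/3 = -6077 + 484/3 = -17747/3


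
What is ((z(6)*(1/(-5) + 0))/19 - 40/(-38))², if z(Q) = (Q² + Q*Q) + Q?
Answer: 484/9025 ≈ 0.053629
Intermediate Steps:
z(Q) = Q + 2*Q² (z(Q) = (Q² + Q²) + Q = 2*Q² + Q = Q + 2*Q²)
((z(6)*(1/(-5) + 0))/19 - 40/(-38))² = (((6*(1 + 2*6))*(1/(-5) + 0))/19 - 40/(-38))² = (((6*(1 + 12))*(1*(-⅕) + 0))*(1/19) - 40*(-1/38))² = (((6*13)*(-⅕ + 0))*(1/19) + 20/19)² = ((78*(-⅕))*(1/19) + 20/19)² = (-78/5*1/19 + 20/19)² = (-78/95 + 20/19)² = (22/95)² = 484/9025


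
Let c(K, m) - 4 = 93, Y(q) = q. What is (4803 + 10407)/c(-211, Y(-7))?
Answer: 15210/97 ≈ 156.80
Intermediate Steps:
c(K, m) = 97 (c(K, m) = 4 + 93 = 97)
(4803 + 10407)/c(-211, Y(-7)) = (4803 + 10407)/97 = 15210*(1/97) = 15210/97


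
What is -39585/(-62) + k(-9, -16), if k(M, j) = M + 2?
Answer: 39151/62 ≈ 631.47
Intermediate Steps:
k(M, j) = 2 + M
-39585/(-62) + k(-9, -16) = -39585/(-62) + (2 - 9) = -39585*(-1)/62 - 7 = -87*(-455/62) - 7 = 39585/62 - 7 = 39151/62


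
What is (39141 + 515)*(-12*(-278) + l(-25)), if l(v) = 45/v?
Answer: 661105176/5 ≈ 1.3222e+8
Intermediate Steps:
(39141 + 515)*(-12*(-278) + l(-25)) = (39141 + 515)*(-12*(-278) + 45/(-25)) = 39656*(3336 + 45*(-1/25)) = 39656*(3336 - 9/5) = 39656*(16671/5) = 661105176/5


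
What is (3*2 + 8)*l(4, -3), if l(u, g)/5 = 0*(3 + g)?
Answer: 0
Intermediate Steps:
l(u, g) = 0 (l(u, g) = 5*(0*(3 + g)) = 5*0 = 0)
(3*2 + 8)*l(4, -3) = (3*2 + 8)*0 = (6 + 8)*0 = 14*0 = 0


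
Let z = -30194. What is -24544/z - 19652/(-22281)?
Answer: 570118676/336376257 ≈ 1.6949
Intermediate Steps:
-24544/z - 19652/(-22281) = -24544/(-30194) - 19652/(-22281) = -24544*(-1/30194) - 19652*(-1/22281) = 12272/15097 + 19652/22281 = 570118676/336376257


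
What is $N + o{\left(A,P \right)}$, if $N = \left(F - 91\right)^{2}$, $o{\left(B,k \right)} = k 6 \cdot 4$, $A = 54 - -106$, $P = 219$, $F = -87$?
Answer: $36940$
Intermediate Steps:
$A = 160$ ($A = 54 + 106 = 160$)
$o{\left(B,k \right)} = 24 k$ ($o{\left(B,k \right)} = 6 k 4 = 24 k$)
$N = 31684$ ($N = \left(-87 - 91\right)^{2} = \left(-178\right)^{2} = 31684$)
$N + o{\left(A,P \right)} = 31684 + 24 \cdot 219 = 31684 + 5256 = 36940$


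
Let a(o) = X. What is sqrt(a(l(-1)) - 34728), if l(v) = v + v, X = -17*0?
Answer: 2*I*sqrt(8682) ≈ 186.35*I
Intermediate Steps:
X = 0
l(v) = 2*v
a(o) = 0
sqrt(a(l(-1)) - 34728) = sqrt(0 - 34728) = sqrt(-34728) = 2*I*sqrt(8682)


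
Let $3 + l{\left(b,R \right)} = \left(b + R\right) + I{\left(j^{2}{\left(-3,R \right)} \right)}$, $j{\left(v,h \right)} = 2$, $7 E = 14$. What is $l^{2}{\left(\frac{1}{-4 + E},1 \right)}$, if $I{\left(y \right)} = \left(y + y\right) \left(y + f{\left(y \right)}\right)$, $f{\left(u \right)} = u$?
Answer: $\frac{15129}{4} \approx 3782.3$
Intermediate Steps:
$E = 2$ ($E = \frac{1}{7} \cdot 14 = 2$)
$I{\left(y \right)} = 4 y^{2}$ ($I{\left(y \right)} = \left(y + y\right) \left(y + y\right) = 2 y 2 y = 4 y^{2}$)
$l{\left(b,R \right)} = 61 + R + b$ ($l{\left(b,R \right)} = -3 + \left(\left(b + R\right) + 4 \left(2^{2}\right)^{2}\right) = -3 + \left(\left(R + b\right) + 4 \cdot 4^{2}\right) = -3 + \left(\left(R + b\right) + 4 \cdot 16\right) = -3 + \left(\left(R + b\right) + 64\right) = -3 + \left(64 + R + b\right) = 61 + R + b$)
$l^{2}{\left(\frac{1}{-4 + E},1 \right)} = \left(61 + 1 + \frac{1}{-4 + 2}\right)^{2} = \left(61 + 1 + \frac{1}{-2}\right)^{2} = \left(61 + 1 - \frac{1}{2}\right)^{2} = \left(\frac{123}{2}\right)^{2} = \frac{15129}{4}$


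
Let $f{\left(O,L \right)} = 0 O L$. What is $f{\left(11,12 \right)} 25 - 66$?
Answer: $-66$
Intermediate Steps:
$f{\left(O,L \right)} = 0$ ($f{\left(O,L \right)} = 0 L = 0$)
$f{\left(11,12 \right)} 25 - 66 = 0 \cdot 25 - 66 = 0 - 66 = -66$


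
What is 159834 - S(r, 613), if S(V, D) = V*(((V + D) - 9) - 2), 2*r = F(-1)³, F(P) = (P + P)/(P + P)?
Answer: 638131/4 ≈ 1.5953e+5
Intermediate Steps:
F(P) = 1 (F(P) = (2*P)/((2*P)) = (2*P)*(1/(2*P)) = 1)
r = ½ (r = (½)*1³ = (½)*1 = ½ ≈ 0.50000)
S(V, D) = V*(-11 + D + V) (S(V, D) = V*(((D + V) - 9) - 2) = V*((-9 + D + V) - 2) = V*(-11 + D + V))
159834 - S(r, 613) = 159834 - (-11 + 613 + ½)/2 = 159834 - 1205/(2*2) = 159834 - 1*1205/4 = 159834 - 1205/4 = 638131/4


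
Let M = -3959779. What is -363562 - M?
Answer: 3596217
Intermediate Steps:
-363562 - M = -363562 - 1*(-3959779) = -363562 + 3959779 = 3596217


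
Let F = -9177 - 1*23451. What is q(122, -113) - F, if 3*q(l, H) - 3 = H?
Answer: 97774/3 ≈ 32591.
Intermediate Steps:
q(l, H) = 1 + H/3
F = -32628 (F = -9177 - 23451 = -32628)
q(122, -113) - F = (1 + (1/3)*(-113)) - 1*(-32628) = (1 - 113/3) + 32628 = -110/3 + 32628 = 97774/3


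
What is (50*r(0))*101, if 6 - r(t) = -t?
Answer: 30300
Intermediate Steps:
r(t) = 6 + t (r(t) = 6 - (-1)*t = 6 + t)
(50*r(0))*101 = (50*(6 + 0))*101 = (50*6)*101 = 300*101 = 30300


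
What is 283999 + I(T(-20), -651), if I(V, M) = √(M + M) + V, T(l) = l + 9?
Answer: 283988 + I*√1302 ≈ 2.8399e+5 + 36.083*I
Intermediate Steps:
T(l) = 9 + l
I(V, M) = V + √2*√M (I(V, M) = √(2*M) + V = √2*√M + V = V + √2*√M)
283999 + I(T(-20), -651) = 283999 + ((9 - 20) + √2*√(-651)) = 283999 + (-11 + √2*(I*√651)) = 283999 + (-11 + I*√1302) = 283988 + I*√1302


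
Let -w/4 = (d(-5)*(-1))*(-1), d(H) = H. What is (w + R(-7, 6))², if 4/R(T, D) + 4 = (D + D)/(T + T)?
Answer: 106276/289 ≈ 367.74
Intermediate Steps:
R(T, D) = 4/(-4 + D/T) (R(T, D) = 4/(-4 + (D + D)/(T + T)) = 4/(-4 + (2*D)/((2*T))) = 4/(-4 + (2*D)*(1/(2*T))) = 4/(-4 + D/T))
w = 20 (w = -4*(-5*(-1))*(-1) = -20*(-1) = -4*(-5) = 20)
(w + R(-7, 6))² = (20 + 4*(-7)/(6 - 4*(-7)))² = (20 + 4*(-7)/(6 + 28))² = (20 + 4*(-7)/34)² = (20 + 4*(-7)*(1/34))² = (20 - 14/17)² = (326/17)² = 106276/289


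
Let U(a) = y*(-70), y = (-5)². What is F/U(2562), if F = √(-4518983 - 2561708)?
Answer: -I*√7080691/1750 ≈ -1.5205*I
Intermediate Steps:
y = 25
F = I*√7080691 (F = √(-7080691) = I*√7080691 ≈ 2661.0*I)
U(a) = -1750 (U(a) = 25*(-70) = -1750)
F/U(2562) = (I*√7080691)/(-1750) = (I*√7080691)*(-1/1750) = -I*√7080691/1750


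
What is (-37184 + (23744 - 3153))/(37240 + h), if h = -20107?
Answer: -5531/5711 ≈ -0.96848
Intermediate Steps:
(-37184 + (23744 - 3153))/(37240 + h) = (-37184 + (23744 - 3153))/(37240 - 20107) = (-37184 + 20591)/17133 = -16593*1/17133 = -5531/5711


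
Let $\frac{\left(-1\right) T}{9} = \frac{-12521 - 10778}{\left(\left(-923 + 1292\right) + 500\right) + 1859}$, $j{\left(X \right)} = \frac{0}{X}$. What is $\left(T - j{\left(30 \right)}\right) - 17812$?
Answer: $- \frac{48381445}{2728} \approx -17735.0$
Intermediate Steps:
$j{\left(X \right)} = 0$
$T = \frac{209691}{2728}$ ($T = - 9 \frac{-12521 - 10778}{\left(\left(-923 + 1292\right) + 500\right) + 1859} = - 9 \left(- \frac{23299}{\left(369 + 500\right) + 1859}\right) = - 9 \left(- \frac{23299}{869 + 1859}\right) = - 9 \left(- \frac{23299}{2728}\right) = - 9 \left(\left(-23299\right) \frac{1}{2728}\right) = \left(-9\right) \left(- \frac{23299}{2728}\right) = \frac{209691}{2728} \approx 76.866$)
$\left(T - j{\left(30 \right)}\right) - 17812 = \left(\frac{209691}{2728} - 0\right) - 17812 = \left(\frac{209691}{2728} + 0\right) - 17812 = \frac{209691}{2728} - 17812 = - \frac{48381445}{2728}$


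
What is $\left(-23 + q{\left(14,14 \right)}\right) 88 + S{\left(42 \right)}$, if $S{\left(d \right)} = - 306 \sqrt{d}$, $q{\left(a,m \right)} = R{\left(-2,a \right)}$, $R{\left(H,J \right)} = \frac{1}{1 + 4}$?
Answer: $- \frac{10032}{5} - 306 \sqrt{42} \approx -3989.5$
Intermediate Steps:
$R{\left(H,J \right)} = \frac{1}{5}$
$q{\left(a,m \right)} = \frac{1}{5}$
$\left(-23 + q{\left(14,14 \right)}\right) 88 + S{\left(42 \right)} = \left(-23 + \frac{1}{5}\right) 88 - 306 \sqrt{42} = \left(- \frac{114}{5}\right) 88 - 306 \sqrt{42} = - \frac{10032}{5} - 306 \sqrt{42}$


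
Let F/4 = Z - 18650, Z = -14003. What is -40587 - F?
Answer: 90025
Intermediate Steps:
F = -130612 (F = 4*(-14003 - 18650) = 4*(-32653) = -130612)
-40587 - F = -40587 - 1*(-130612) = -40587 + 130612 = 90025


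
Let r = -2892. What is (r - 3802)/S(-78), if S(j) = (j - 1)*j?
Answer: -3347/3081 ≈ -1.0863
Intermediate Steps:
S(j) = j*(-1 + j) (S(j) = (-1 + j)*j = j*(-1 + j))
(r - 3802)/S(-78) = (-2892 - 3802)/((-78*(-1 - 78))) = -6694/((-78*(-79))) = -6694/6162 = -6694*1/6162 = -3347/3081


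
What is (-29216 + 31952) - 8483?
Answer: -5747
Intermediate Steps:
(-29216 + 31952) - 8483 = 2736 - 8483 = -5747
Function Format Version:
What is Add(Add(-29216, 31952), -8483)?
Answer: -5747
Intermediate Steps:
Add(Add(-29216, 31952), -8483) = Add(2736, -8483) = -5747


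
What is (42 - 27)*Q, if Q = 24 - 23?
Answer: 15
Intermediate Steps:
Q = 1
(42 - 27)*Q = (42 - 27)*1 = 15*1 = 15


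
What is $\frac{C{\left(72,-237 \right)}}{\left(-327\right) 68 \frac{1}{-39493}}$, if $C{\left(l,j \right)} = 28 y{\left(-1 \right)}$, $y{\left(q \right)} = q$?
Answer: $- \frac{276451}{5559} \approx -49.73$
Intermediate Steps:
$C{\left(l,j \right)} = -28$ ($C{\left(l,j \right)} = 28 \left(-1\right) = -28$)
$\frac{C{\left(72,-237 \right)}}{\left(-327\right) 68 \frac{1}{-39493}} = - \frac{28}{\left(-327\right) 68 \frac{1}{-39493}} = - \frac{28}{\left(-22236\right) \left(- \frac{1}{39493}\right)} = - \frac{28}{\frac{22236}{39493}} = \left(-28\right) \frac{39493}{22236} = - \frac{276451}{5559}$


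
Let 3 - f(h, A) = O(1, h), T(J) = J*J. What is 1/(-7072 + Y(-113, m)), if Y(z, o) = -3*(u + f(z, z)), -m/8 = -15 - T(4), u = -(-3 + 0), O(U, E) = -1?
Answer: -1/7093 ≈ -0.00014098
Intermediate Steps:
T(J) = J²
f(h, A) = 4 (f(h, A) = 3 - 1*(-1) = 3 + 1 = 4)
u = 3 (u = -1*(-3) = 3)
m = 248 (m = -8*(-15 - 1*4²) = -8*(-15 - 1*16) = -8*(-15 - 16) = -8*(-31) = 248)
Y(z, o) = -21 (Y(z, o) = -3*(3 + 4) = -3*7 = -21)
1/(-7072 + Y(-113, m)) = 1/(-7072 - 21) = 1/(-7093) = -1/7093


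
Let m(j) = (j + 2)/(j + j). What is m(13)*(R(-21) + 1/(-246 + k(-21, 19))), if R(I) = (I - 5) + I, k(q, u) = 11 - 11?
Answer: -57815/2132 ≈ -27.118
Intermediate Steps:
k(q, u) = 0
R(I) = -5 + 2*I (R(I) = (-5 + I) + I = -5 + 2*I)
m(j) = (2 + j)/(2*j) (m(j) = (2 + j)/((2*j)) = (2 + j)*(1/(2*j)) = (2 + j)/(2*j))
m(13)*(R(-21) + 1/(-246 + k(-21, 19))) = ((1/2)*(2 + 13)/13)*((-5 + 2*(-21)) + 1/(-246 + 0)) = ((1/2)*(1/13)*15)*((-5 - 42) + 1/(-246)) = 15*(-47 - 1/246)/26 = (15/26)*(-11563/246) = -57815/2132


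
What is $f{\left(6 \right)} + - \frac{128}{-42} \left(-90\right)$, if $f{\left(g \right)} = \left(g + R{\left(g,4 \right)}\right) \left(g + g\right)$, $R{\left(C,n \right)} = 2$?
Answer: $- \frac{1248}{7} \approx -178.29$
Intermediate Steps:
$f{\left(g \right)} = 2 g \left(2 + g\right)$ ($f{\left(g \right)} = \left(g + 2\right) \left(g + g\right) = \left(2 + g\right) 2 g = 2 g \left(2 + g\right)$)
$f{\left(6 \right)} + - \frac{128}{-42} \left(-90\right) = 2 \cdot 6 \left(2 + 6\right) + - \frac{128}{-42} \left(-90\right) = 2 \cdot 6 \cdot 8 + \left(-128\right) \left(- \frac{1}{42}\right) \left(-90\right) = 96 + \frac{64}{21} \left(-90\right) = 96 - \frac{1920}{7} = - \frac{1248}{7}$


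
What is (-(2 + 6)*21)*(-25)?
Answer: 4200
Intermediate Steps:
(-(2 + 6)*21)*(-25) = (-1*8*21)*(-25) = -8*21*(-25) = -168*(-25) = 4200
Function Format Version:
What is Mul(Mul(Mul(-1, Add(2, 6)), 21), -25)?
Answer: 4200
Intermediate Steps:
Mul(Mul(Mul(-1, Add(2, 6)), 21), -25) = Mul(Mul(Mul(-1, 8), 21), -25) = Mul(Mul(-8, 21), -25) = Mul(-168, -25) = 4200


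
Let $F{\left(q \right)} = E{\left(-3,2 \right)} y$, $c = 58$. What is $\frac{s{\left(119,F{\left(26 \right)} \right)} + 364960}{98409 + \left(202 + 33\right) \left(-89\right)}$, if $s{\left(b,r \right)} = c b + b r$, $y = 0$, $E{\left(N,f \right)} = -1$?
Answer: $\frac{185931}{38747} \approx 4.7986$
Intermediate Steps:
$F{\left(q \right)} = 0$ ($F{\left(q \right)} = \left(-1\right) 0 = 0$)
$s{\left(b,r \right)} = 58 b + b r$
$\frac{s{\left(119,F{\left(26 \right)} \right)} + 364960}{98409 + \left(202 + 33\right) \left(-89\right)} = \frac{119 \left(58 + 0\right) + 364960}{98409 + \left(202 + 33\right) \left(-89\right)} = \frac{119 \cdot 58 + 364960}{98409 + 235 \left(-89\right)} = \frac{6902 + 364960}{98409 - 20915} = \frac{371862}{77494} = 371862 \cdot \frac{1}{77494} = \frac{185931}{38747}$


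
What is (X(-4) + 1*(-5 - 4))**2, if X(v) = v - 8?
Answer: 441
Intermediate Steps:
X(v) = -8 + v
(X(-4) + 1*(-5 - 4))**2 = ((-8 - 4) + 1*(-5 - 4))**2 = (-12 + 1*(-9))**2 = (-12 - 9)**2 = (-21)**2 = 441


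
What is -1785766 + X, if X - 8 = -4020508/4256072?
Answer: -1900079660771/1064018 ≈ -1.7858e+6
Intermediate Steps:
X = 7507017/1064018 (X = 8 - 4020508/4256072 = 8 - 4020508*1/4256072 = 8 - 1005127/1064018 = 7507017/1064018 ≈ 7.0553)
-1785766 + X = -1785766 + 7507017/1064018 = -1900079660771/1064018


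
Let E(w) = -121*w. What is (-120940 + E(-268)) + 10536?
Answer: -77976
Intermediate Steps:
(-120940 + E(-268)) + 10536 = (-120940 - 121*(-268)) + 10536 = (-120940 + 32428) + 10536 = -88512 + 10536 = -77976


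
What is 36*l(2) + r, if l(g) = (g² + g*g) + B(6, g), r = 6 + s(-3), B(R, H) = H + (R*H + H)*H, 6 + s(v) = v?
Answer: 1365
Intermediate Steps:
s(v) = -6 + v
B(R, H) = H + H*(H + H*R) (B(R, H) = H + (H*R + H)*H = H + (H + H*R)*H = H + H*(H + H*R))
r = -3 (r = 6 + (-6 - 3) = 6 - 9 = -3)
l(g) = 2*g² + g*(1 + 7*g) (l(g) = (g² + g*g) + g*(1 + g + g*6) = (g² + g²) + g*(1 + g + 6*g) = 2*g² + g*(1 + 7*g))
36*l(2) + r = 36*(2*(1 + 9*2)) - 3 = 36*(2*(1 + 18)) - 3 = 36*(2*19) - 3 = 36*38 - 3 = 1368 - 3 = 1365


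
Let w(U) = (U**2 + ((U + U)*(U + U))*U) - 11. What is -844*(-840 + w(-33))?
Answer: 121122440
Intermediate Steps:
w(U) = -11 + U**2 + 4*U**3 (w(U) = (U**2 + ((2*U)*(2*U))*U) - 11 = (U**2 + (4*U**2)*U) - 11 = (U**2 + 4*U**3) - 11 = -11 + U**2 + 4*U**3)
-844*(-840 + w(-33)) = -844*(-840 + (-11 + (-33)**2 + 4*(-33)**3)) = -844*(-840 + (-11 + 1089 + 4*(-35937))) = -844*(-840 + (-11 + 1089 - 143748)) = -844*(-840 - 142670) = -844*(-143510) = 121122440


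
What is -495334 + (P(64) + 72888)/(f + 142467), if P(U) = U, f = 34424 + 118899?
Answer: -6659762314/13445 ≈ -4.9533e+5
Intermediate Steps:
f = 153323
-495334 + (P(64) + 72888)/(f + 142467) = -495334 + (64 + 72888)/(153323 + 142467) = -495334 + 72952/295790 = -495334 + 72952*(1/295790) = -495334 + 3316/13445 = -6659762314/13445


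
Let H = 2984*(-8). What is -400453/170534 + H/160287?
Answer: -68258397659/27334383258 ≈ -2.4972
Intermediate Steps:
H = -23872
-400453/170534 + H/160287 = -400453/170534 - 23872/160287 = -68258397659/27334383258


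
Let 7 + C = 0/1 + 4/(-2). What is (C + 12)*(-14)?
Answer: -42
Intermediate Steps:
C = -9 (C = -7 + (0/1 + 4/(-2)) = -7 + (0*1 + 4*(-½)) = -7 + (0 - 2) = -7 - 2 = -9)
(C + 12)*(-14) = (-9 + 12)*(-14) = 3*(-14) = -42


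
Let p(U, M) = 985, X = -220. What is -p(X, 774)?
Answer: -985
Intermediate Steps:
-p(X, 774) = -1*985 = -985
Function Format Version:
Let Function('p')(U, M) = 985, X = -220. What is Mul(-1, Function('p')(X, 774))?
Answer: -985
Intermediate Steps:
Mul(-1, Function('p')(X, 774)) = Mul(-1, 985) = -985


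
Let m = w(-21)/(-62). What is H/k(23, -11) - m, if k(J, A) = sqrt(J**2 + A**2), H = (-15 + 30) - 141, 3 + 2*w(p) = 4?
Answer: 1/124 - 63*sqrt(26)/65 ≈ -4.9341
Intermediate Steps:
w(p) = 1/2 (w(p) = -3/2 + (1/2)*4 = -3/2 + 2 = 1/2)
H = -126 (H = 15 - 141 = -126)
k(J, A) = sqrt(A**2 + J**2)
m = -1/124 (m = (1/2)/(-62) = (1/2)*(-1/62) = -1/124 ≈ -0.0080645)
H/k(23, -11) - m = -126/sqrt((-11)**2 + 23**2) - 1*(-1/124) = -126/sqrt(121 + 529) + 1/124 = -126*sqrt(26)/130 + 1/124 = -63*sqrt(26)/65 + 1/124 = 1/124 - 63*sqrt(26)/65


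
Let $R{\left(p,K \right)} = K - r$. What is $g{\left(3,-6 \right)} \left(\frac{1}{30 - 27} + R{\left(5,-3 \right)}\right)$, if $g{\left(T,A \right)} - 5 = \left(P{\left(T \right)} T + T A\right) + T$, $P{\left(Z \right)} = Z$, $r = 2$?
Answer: $\frac{14}{3} \approx 4.6667$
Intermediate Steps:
$g{\left(T,A \right)} = 5 + T + T^{2} + A T$ ($g{\left(T,A \right)} = 5 + \left(\left(T T + T A\right) + T\right) = 5 + \left(\left(T^{2} + A T\right) + T\right) = 5 + \left(T + T^{2} + A T\right) = 5 + T + T^{2} + A T$)
$R{\left(p,K \right)} = -2 + K$ ($R{\left(p,K \right)} = K - 2 = -2 + K$)
$g{\left(3,-6 \right)} \left(\frac{1}{30 - 27} + R{\left(5,-3 \right)}\right) = \left(5 + 3 + 3^{2} - 18\right) \left(\frac{1}{30 - 27} - 5\right) = \left(5 + 3 + 9 - 18\right) \left(\frac{1}{3} - 5\right) = - (\frac{1}{3} - 5) = \left(-1\right) \left(- \frac{14}{3}\right) = \frac{14}{3}$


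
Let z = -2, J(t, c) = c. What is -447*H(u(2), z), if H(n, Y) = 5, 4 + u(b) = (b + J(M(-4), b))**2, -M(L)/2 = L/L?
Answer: -2235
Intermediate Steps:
M(L) = -2 (M(L) = -2*L/L = -2*1 = -2)
u(b) = -4 + 4*b**2 (u(b) = -4 + (b + b)**2 = -4 + (2*b)**2 = -4 + 4*b**2)
-447*H(u(2), z) = -447*5 = -2235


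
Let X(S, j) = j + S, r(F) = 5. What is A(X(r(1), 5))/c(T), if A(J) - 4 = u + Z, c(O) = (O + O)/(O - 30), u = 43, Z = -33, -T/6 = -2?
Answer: -21/2 ≈ -10.500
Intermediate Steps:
T = 12 (T = -6*(-2) = 12)
c(O) = 2*O/(-30 + O) (c(O) = (2*O)/(-30 + O) = 2*O/(-30 + O))
X(S, j) = S + j
A(J) = 14 (A(J) = 4 + (43 - 33) = 4 + 10 = 14)
A(X(r(1), 5))/c(T) = 14/((2*12/(-30 + 12))) = 14/((2*12/(-18))) = 14/((2*12*(-1/18))) = 14/(-4/3) = 14*(-3/4) = -21/2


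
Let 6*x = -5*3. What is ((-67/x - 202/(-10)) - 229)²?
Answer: 33124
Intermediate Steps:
x = -5/2 (x = (-5*3)/6 = (⅙)*(-15) = -5/2 ≈ -2.5000)
((-67/x - 202/(-10)) - 229)² = ((-67/(-5/2) - 202/(-10)) - 229)² = ((-67*(-⅖) - 202*(-⅒)) - 229)² = ((134/5 + 101/5) - 229)² = (47 - 229)² = (-182)² = 33124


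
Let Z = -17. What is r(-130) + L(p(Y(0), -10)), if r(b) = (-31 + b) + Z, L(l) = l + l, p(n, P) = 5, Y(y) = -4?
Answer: -168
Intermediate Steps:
L(l) = 2*l
r(b) = -48 + b (r(b) = (-31 + b) - 17 = -48 + b)
r(-130) + L(p(Y(0), -10)) = (-48 - 130) + 2*5 = -178 + 10 = -168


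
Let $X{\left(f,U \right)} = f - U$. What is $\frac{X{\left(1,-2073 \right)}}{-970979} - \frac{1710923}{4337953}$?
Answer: $- \frac{1670267218139}{4212061265987} \approx -0.39654$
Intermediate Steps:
$\frac{X{\left(1,-2073 \right)}}{-970979} - \frac{1710923}{4337953} = \frac{1 - -2073}{-970979} - \frac{1710923}{4337953} = \left(1 + 2073\right) \left(- \frac{1}{970979}\right) - \frac{1710923}{4337953} = 2074 \left(- \frac{1}{970979}\right) - \frac{1710923}{4337953} = - \frac{2074}{970979} - \frac{1710923}{4337953} = - \frac{1670267218139}{4212061265987}$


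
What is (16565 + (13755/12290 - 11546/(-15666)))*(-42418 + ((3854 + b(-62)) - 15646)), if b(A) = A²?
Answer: -8032626496913941/9626757 ≈ -8.3441e+8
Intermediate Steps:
(16565 + (13755/12290 - 11546/(-15666)))*(-42418 + ((3854 + b(-62)) - 15646)) = (16565 + (13755/12290 - 11546/(-15666)))*(-42418 + ((3854 + (-62)²) - 15646)) = (16565 + (13755*(1/12290) - 11546*(-1/15666)))*(-42418 + ((3854 + 3844) - 15646)) = (16565 + (2751/2458 + 5773/7833))*(-42418 + (7698 - 15646)) = (16565 + 35738617/19253514)*(-42418 - 7948) = (318970198027/19253514)*(-50366) = -8032626496913941/9626757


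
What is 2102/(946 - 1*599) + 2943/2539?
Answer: 6358199/881033 ≈ 7.2168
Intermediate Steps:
2102/(946 - 1*599) + 2943/2539 = 2102/(946 - 599) + 2943*(1/2539) = 2102/347 + 2943/2539 = 6358199/881033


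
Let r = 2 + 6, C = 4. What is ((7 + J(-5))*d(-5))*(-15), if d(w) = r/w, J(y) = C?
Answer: 264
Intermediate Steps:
J(y) = 4
r = 8
d(w) = 8/w
((7 + J(-5))*d(-5))*(-15) = ((7 + 4)*(8/(-5)))*(-15) = (11*(8*(-⅕)))*(-15) = (11*(-8/5))*(-15) = -88/5*(-15) = 264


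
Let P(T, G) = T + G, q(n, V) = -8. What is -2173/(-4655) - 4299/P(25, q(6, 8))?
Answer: -19974904/79135 ≈ -252.42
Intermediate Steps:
P(T, G) = G + T
-2173/(-4655) - 4299/P(25, q(6, 8)) = -2173/(-4655) - 4299/(-8 + 25) = -2173*(-1/4655) - 4299/17 = 2173/4655 - 4299*1/17 = 2173/4655 - 4299/17 = -19974904/79135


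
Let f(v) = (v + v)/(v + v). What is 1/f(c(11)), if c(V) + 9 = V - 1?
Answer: 1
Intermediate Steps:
c(V) = -10 + V (c(V) = -9 + (V - 1) = -9 + (-1 + V) = -10 + V)
f(v) = 1 (f(v) = (2*v)/((2*v)) = (2*v)*(1/(2*v)) = 1)
1/f(c(11)) = 1/1 = 1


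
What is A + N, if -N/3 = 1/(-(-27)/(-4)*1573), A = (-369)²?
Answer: 1927631281/14157 ≈ 1.3616e+5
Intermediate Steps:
A = 136161
N = 4/14157 (N = -3/(-(-27)/(-4)*1573) = -3/(-(-27)*(-1)/4*1573) = -3/(-27*¼*1573) = -3/((-27/4*1573)) = -3/(-42471/4) = -3*(-4/42471) = 4/14157 ≈ 0.00028255)
A + N = 136161 + 4/14157 = 1927631281/14157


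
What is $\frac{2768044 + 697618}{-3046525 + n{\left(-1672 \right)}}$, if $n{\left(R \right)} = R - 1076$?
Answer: $- \frac{3465662}{3049273} \approx -1.1366$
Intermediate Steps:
$n{\left(R \right)} = -1076 + R$ ($n{\left(R \right)} = R - 1076 = -1076 + R$)
$\frac{2768044 + 697618}{-3046525 + n{\left(-1672 \right)}} = \frac{2768044 + 697618}{-3046525 - 2748} = \frac{3465662}{-3046525 - 2748} = \frac{3465662}{-3049273} = 3465662 \left(- \frac{1}{3049273}\right) = - \frac{3465662}{3049273}$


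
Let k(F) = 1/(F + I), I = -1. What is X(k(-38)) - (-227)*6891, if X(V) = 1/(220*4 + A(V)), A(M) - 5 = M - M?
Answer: 1384367446/885 ≈ 1.5643e+6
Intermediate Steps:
A(M) = 5 (A(M) = 5 + (M - M) = 5 + 0 = 5)
k(F) = 1/(-1 + F) (k(F) = 1/(F - 1) = 1/(-1 + F))
X(V) = 1/885 (X(V) = 1/(220*4 + 5) = 1/(880 + 5) = 1/885)
X(k(-38)) - (-227)*6891 = 1/885 - (-227)*6891 = 1/885 - 1*(-1564257) = 1/885 + 1564257 = 1384367446/885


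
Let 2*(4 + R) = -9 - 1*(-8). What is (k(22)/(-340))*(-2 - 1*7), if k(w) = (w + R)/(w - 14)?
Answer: 63/1088 ≈ 0.057904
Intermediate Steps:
R = -9/2 (R = -4 + (-9 - 1*(-8))/2 = -4 + (-9 + 8)/2 = -4 + (1/2)*(-1) = -4 - 1/2 = -9/2 ≈ -4.5000)
k(w) = (-9/2 + w)/(-14 + w) (k(w) = (w - 9/2)/(w - 14) = (-9/2 + w)/(-14 + w))
(k(22)/(-340))*(-2 - 1*7) = (((-9/2 + 22)/(-14 + 22))/(-340))*(-2 - 1*7) = (((35/2)/8)*(-1/340))*(-2 - 7) = (((1/8)*(35/2))*(-1/340))*(-9) = ((35/16)*(-1/340))*(-9) = -7/1088*(-9) = 63/1088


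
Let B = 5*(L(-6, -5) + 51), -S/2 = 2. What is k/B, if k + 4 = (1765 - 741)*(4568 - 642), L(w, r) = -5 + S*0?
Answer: 402022/23 ≈ 17479.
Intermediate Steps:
S = -4 (S = -2*2 = -4)
L(w, r) = -5 (L(w, r) = -5 - 4*0 = -5 + 0 = -5)
k = 4020220 (k = -4 + (1765 - 741)*(4568 - 642) = -4 + 1024*3926 = -4 + 4020224 = 4020220)
B = 230 (B = 5*(-5 + 51) = 5*46 = 230)
k/B = 4020220/230 = 4020220*(1/230) = 402022/23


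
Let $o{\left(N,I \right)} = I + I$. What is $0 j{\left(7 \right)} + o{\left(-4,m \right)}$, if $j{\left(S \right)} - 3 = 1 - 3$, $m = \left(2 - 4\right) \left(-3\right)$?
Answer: $12$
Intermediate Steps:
$m = 6$ ($m = \left(-2\right) \left(-3\right) = 6$)
$j{\left(S \right)} = 1$ ($j{\left(S \right)} = 3 + \left(1 - 3\right) = 3 - 2 = 1$)
$o{\left(N,I \right)} = 2 I$
$0 j{\left(7 \right)} + o{\left(-4,m \right)} = 0 \cdot 1 + 2 \cdot 6 = 0 + 12 = 12$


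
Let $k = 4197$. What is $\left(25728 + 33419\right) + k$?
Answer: $63344$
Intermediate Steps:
$\left(25728 + 33419\right) + k = \left(25728 + 33419\right) + 4197 = 59147 + 4197 = 63344$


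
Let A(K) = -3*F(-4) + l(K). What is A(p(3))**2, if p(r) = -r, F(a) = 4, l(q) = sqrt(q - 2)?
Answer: (12 - I*sqrt(5))**2 ≈ 139.0 - 53.666*I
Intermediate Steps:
l(q) = sqrt(-2 + q)
A(K) = -12 + sqrt(-2 + K) (A(K) = -3*4 + sqrt(-2 + K) = -12 + sqrt(-2 + K))
A(p(3))**2 = (-12 + sqrt(-2 - 1*3))**2 = (-12 + sqrt(-2 - 3))**2 = (-12 + sqrt(-5))**2 = (-12 + I*sqrt(5))**2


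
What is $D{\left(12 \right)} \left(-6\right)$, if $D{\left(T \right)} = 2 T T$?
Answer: $-1728$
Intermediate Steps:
$D{\left(T \right)} = 2 T^{2}$
$D{\left(12 \right)} \left(-6\right) = 2 \cdot 12^{2} \left(-6\right) = 2 \cdot 144 \left(-6\right) = 288 \left(-6\right) = -1728$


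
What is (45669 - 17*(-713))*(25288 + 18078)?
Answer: 2506121140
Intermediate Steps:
(45669 - 17*(-713))*(25288 + 18078) = (45669 + 12121)*43366 = 57790*43366 = 2506121140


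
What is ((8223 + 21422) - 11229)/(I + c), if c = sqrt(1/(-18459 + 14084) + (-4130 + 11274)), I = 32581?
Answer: 328131396250/580515696797 - 57550*sqrt(218784993)/580515696797 ≈ 0.56378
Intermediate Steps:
c = sqrt(218784993)/175 (c = sqrt(1/(-4375) + 7144) = sqrt(-1/4375 + 7144) = sqrt(31254999/4375) = sqrt(218784993)/175 ≈ 84.522)
((8223 + 21422) - 11229)/(I + c) = ((8223 + 21422) - 11229)/(32581 + sqrt(218784993)/175) = (29645 - 11229)/(32581 + sqrt(218784993)/175) = 18416/(32581 + sqrt(218784993)/175)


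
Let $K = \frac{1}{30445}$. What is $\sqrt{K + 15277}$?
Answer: $\frac{\sqrt{14160221158370}}{30445} \approx 123.6$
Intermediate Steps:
$K = \frac{1}{30445} \approx 3.2846 \cdot 10^{-5}$
$\sqrt{K + 15277} = \sqrt{\frac{1}{30445} + 15277} = \sqrt{\frac{465108266}{30445}} = \frac{\sqrt{14160221158370}}{30445}$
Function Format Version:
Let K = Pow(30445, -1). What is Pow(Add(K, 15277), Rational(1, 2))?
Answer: Mul(Rational(1, 30445), Pow(14160221158370, Rational(1, 2))) ≈ 123.60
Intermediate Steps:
K = Rational(1, 30445) ≈ 3.2846e-5
Pow(Add(K, 15277), Rational(1, 2)) = Pow(Add(Rational(1, 30445), 15277), Rational(1, 2)) = Pow(Rational(465108266, 30445), Rational(1, 2)) = Mul(Rational(1, 30445), Pow(14160221158370, Rational(1, 2)))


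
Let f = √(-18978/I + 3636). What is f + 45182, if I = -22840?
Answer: 45182 + √118575598695/5710 ≈ 45242.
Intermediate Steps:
f = √118575598695/5710 (f = √(-18978/(-22840) + 3636) = √(-18978*(-1/22840) + 3636) = √(9489/11420 + 3636) = √(41532609/11420) = √118575598695/5710 ≈ 60.306)
f + 45182 = √118575598695/5710 + 45182 = 45182 + √118575598695/5710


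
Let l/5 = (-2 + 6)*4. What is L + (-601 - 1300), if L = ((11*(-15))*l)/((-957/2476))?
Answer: 935271/29 ≈ 32251.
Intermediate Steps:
l = 80 (l = 5*((-2 + 6)*4) = 5*(4*4) = 5*16 = 80)
L = 990400/29 (L = ((11*(-15))*80)/((-957/2476)) = (-165*80)/((-957*1/2476)) = -13200/(-957/2476) = -13200*(-2476/957) = 990400/29 ≈ 34152.)
L + (-601 - 1300) = 990400/29 + (-601 - 1300) = 990400/29 - 1901 = 935271/29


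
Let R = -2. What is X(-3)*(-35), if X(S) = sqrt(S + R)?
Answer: -35*I*sqrt(5) ≈ -78.262*I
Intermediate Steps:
X(S) = sqrt(-2 + S) (X(S) = sqrt(S - 2) = sqrt(-2 + S))
X(-3)*(-35) = sqrt(-2 - 3)*(-35) = sqrt(-5)*(-35) = (I*sqrt(5))*(-35) = -35*I*sqrt(5)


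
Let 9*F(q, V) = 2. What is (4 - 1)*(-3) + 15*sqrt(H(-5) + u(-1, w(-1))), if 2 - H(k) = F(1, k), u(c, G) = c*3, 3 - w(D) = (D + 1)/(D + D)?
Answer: -9 + 5*I*sqrt(11) ≈ -9.0 + 16.583*I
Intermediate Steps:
w(D) = 3 - (1 + D)/(2*D) (w(D) = 3 - (D + 1)/(D + D) = 3 - (1 + D)/(2*D))
F(q, V) = 2/9 (F(q, V) = (1/9)*2 = 2/9)
u(c, G) = 3*c
H(k) = 16/9 (H(k) = 2 - 1*2/9 = 2 - 2/9 = 16/9)
(4 - 1)*(-3) + 15*sqrt(H(-5) + u(-1, w(-1))) = (4 - 1)*(-3) + 15*sqrt(16/9 + 3*(-1)) = 3*(-3) + 15*sqrt(16/9 - 3) = -9 + 15*sqrt(-11/9) = -9 + 15*(I*sqrt(11)/3) = -9 + 5*I*sqrt(11)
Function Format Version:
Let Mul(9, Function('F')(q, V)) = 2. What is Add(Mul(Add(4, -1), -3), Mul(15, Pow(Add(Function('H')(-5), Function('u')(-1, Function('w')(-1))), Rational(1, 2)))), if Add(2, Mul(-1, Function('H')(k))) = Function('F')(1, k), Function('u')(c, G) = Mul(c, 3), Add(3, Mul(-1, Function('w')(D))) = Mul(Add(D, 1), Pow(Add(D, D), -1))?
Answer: Add(-9, Mul(5, I, Pow(11, Rational(1, 2)))) ≈ Add(-9.0000, Mul(16.583, I))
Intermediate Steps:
Function('w')(D) = Add(3, Mul(Rational(-1, 2), Pow(D, -1), Add(1, D))) (Function('w')(D) = Add(3, Mul(-1, Mul(Add(D, 1), Pow(Add(D, D), -1)))) = Add(3, Mul(-1, Mul(Add(1, D), Pow(Mul(2, D), -1)))) = Add(3, Mul(-1, Mul(Add(1, D), Mul(Rational(1, 2), Pow(D, -1))))) = Add(3, Mul(-1, Mul(Rational(1, 2), Pow(D, -1), Add(1, D)))) = Add(3, Mul(Rational(-1, 2), Pow(D, -1), Add(1, D))))
Function('F')(q, V) = Rational(2, 9) (Function('F')(q, V) = Mul(Rational(1, 9), 2) = Rational(2, 9))
Function('u')(c, G) = Mul(3, c)
Function('H')(k) = Rational(16, 9) (Function('H')(k) = Add(2, Mul(-1, Rational(2, 9))) = Add(2, Rational(-2, 9)) = Rational(16, 9))
Add(Mul(Add(4, -1), -3), Mul(15, Pow(Add(Function('H')(-5), Function('u')(-1, Function('w')(-1))), Rational(1, 2)))) = Add(Mul(Add(4, -1), -3), Mul(15, Pow(Add(Rational(16, 9), Mul(3, -1)), Rational(1, 2)))) = Add(Mul(3, -3), Mul(15, Pow(Add(Rational(16, 9), -3), Rational(1, 2)))) = Add(-9, Mul(15, Pow(Rational(-11, 9), Rational(1, 2)))) = Add(-9, Mul(15, Mul(Rational(1, 3), I, Pow(11, Rational(1, 2))))) = Add(-9, Mul(5, I, Pow(11, Rational(1, 2))))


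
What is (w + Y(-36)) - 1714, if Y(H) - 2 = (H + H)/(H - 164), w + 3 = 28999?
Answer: 682109/25 ≈ 27284.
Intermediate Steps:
w = 28996 (w = -3 + 28999 = 28996)
Y(H) = 2 + 2*H/(-164 + H) (Y(H) = 2 + (H + H)/(H - 164) = 2 + (2*H)/(-164 + H) = 2 + 2*H/(-164 + H))
(w + Y(-36)) - 1714 = (28996 + 4*(-82 - 36)/(-164 - 36)) - 1714 = (28996 + 4*(-118)/(-200)) - 1714 = (28996 + 4*(-1/200)*(-118)) - 1714 = (28996 + 59/25) - 1714 = 724959/25 - 1714 = 682109/25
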